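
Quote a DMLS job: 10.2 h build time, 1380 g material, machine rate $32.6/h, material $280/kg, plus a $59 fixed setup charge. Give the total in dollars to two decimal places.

$777.92

Machine cost: 32.6 × 10.2 → $332.52.
Feedstock cost = 280 × 1380/1000, so $386.40.
Adding setup: 332.52 + 386.40 + 59 → $777.92.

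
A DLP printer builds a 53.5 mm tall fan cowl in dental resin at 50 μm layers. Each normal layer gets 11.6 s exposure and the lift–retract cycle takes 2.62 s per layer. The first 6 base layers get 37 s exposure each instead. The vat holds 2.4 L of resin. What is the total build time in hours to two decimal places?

Layers = ⌈53.5/0.05⌉ = 1070.
Burn-in layers = 6 × (37 + 2.62) = 237.72 s.
Remaining layers = 1064 × (11.6 + 2.62), so 15130.08 s.
Sum: 237.72 + 15130.08 = 15367.8 s → 4.27 hours.

4.27 hours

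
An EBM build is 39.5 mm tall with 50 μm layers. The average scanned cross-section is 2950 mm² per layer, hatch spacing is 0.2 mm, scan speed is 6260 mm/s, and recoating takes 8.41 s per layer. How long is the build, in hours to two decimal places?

2.36 hours

Layer count = ceil(39.5 / 0.05) = 790.
Per-layer scan distance = 2950 / 0.2, so 14750 mm.
Scan time per layer = 14750 / 6260, so 2.3562 s.
Per-layer time = 2.3562 + 8.41, so 10.7662 s.
Total: 790 × 10.7662 s = 8505.298 s → 2.36 hours.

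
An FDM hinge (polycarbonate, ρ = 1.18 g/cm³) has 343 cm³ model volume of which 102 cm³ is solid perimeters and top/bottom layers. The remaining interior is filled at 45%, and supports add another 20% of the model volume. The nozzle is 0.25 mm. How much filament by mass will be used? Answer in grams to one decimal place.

Infill region = 343 − 102 = 241 cm³.
Infill deposited = 0.45 × 241 = 108.45 cm³.
Support = 0.20 × 343, so 68.6 cm³.
Total extruded = 102 + 108.45 + 68.6, so 279.05 cm³.
Mass = 279.05 × 1.18 = 329.279 g.

329.3 g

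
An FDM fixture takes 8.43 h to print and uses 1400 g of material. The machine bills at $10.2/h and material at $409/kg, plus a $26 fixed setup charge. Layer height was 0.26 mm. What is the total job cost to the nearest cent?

$684.59

Time charge = 10.2 × 8.43 = $85.986.
Material charge = 409 × 1400/1000 = $572.60.
Total = 85.986 + 572.60 + 26 = 684.586 ≈ $684.59.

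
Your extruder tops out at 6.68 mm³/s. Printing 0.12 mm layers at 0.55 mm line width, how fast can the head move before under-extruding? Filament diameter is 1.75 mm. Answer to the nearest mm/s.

Extrusion cross-section: 0.12 × 0.55 → 0.066 mm².
v_max = Q/A = 6.68/0.066 = 101.21 mm/s → 101 mm/s.

101 mm/s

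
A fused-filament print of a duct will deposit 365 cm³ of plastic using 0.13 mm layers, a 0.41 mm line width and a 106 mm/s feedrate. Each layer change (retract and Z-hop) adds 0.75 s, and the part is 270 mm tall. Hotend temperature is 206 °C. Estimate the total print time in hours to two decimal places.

18.38 hours

Line area = 0.13 × 0.41 = 0.0533 mm².
Toolpath length = 365 cm³ / 0.0533 mm² = 365000 / 0.0533 = 6848030 mm.
Print-move time = 6848030 / 106 = 64604.1 s.
Layers = ⌈270/0.13⌉ = 2077.
Non-print overhead = 2077 × 0.75 = 1557.75 s.
Total = 64604.1 + 1557.75 = 66161.85 s = 18.38 hours.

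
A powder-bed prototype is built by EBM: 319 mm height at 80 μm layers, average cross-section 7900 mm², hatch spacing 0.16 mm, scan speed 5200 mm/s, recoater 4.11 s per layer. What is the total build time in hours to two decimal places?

Layer count = ceil(319 / 0.08) = 3988.
Per-layer scan distance: 7900 / 0.16 → 49375 mm.
Per-layer scan time: 49375 / 5200 → 9.4952 s.
Per-layer time: 9.4952 + 4.11 → 13.6052 s.
Build time = 3988 × 13.6052 = 54257.5376 s = 15.07 hours.

15.07 hours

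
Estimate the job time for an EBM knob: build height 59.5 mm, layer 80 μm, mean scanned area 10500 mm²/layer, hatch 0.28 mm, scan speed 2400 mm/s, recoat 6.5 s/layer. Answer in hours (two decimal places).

4.57 hours

Layer count = ceil(59.5 / 0.08) = 744.
Per-layer scan distance = 10500 / 0.28 = 37500 mm.
Per-layer scan time = 37500 / 2400, so 15.625 s.
Time per layer = 15.625 + 6.5 = 22.125 s.
Total: 744 × 22.125 s = 16461 s → 4.57 hours.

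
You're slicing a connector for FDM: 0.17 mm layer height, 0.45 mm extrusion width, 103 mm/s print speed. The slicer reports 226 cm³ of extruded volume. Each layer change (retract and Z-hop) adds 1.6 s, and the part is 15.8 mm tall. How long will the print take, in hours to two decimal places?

Line area: 0.17 × 0.45 → 0.0765 mm².
Total extruded path = 226000/0.0765 = 2954248.4 mm.
Extrusion time = 2954248.4 / 103, so 28682 s.
Layer count = ceil(15.8 / 0.17) = 93.
Z-hop total = 93 × 1.6 = 148.8 s.
Altogether 28682 + 148.8 = 28830.8 s, i.e. 8.01 hours.

8.01 hours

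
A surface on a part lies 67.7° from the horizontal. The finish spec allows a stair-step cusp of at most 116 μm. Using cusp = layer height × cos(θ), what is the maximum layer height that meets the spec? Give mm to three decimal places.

t = h_c / cos θ = 0.116 / 0.3795 = 0.306 mm.

0.306 mm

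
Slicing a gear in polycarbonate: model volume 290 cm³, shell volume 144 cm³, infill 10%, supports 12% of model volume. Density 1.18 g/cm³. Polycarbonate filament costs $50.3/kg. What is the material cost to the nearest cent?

$11.48

Infill region: 290 − 144 → 146 cm³.
Infill volume: 0.10 × 146 → 14.6 cm³.
Support = 0.12 × 290 = 34.8 cm³.
Total extruded = 144 + 14.6 + 34.8 = 193.4 cm³.
Mass = 193.4 × 1.18, so 228.212 g.
At $50.3/kg: 228.212/1000 × 50.3 = $11.48.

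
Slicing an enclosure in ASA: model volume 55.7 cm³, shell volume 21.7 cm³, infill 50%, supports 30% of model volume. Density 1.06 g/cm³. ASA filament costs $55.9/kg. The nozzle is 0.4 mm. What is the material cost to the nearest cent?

$3.28

Interior volume = 55.7 − 21.7, so 34 cm³.
Infill volume = 0.50 × 34, so 17 cm³.
Support = 0.30 × 55.7, so 16.71 cm³.
Deposited volume: 21.7 + 17 + 16.71 → 55.41 cm³.
Mass = 55.41 × 1.06 = 58.7346 g.
Cost = 58.7346 g / 1000 × $55.9/kg = $3.28.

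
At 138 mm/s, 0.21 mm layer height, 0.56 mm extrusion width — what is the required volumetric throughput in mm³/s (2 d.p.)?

16.23

Extrusion cross-section = 0.21 × 0.56 = 0.1176 mm².
Q = v·A = 138 × 0.1176 = 16.23 mm³/s.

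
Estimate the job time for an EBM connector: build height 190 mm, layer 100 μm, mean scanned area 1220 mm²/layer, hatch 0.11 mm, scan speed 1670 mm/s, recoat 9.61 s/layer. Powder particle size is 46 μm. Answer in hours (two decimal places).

Layer count = ceil(190 / 0.1) = 1900.
Per-layer scan distance: 1220 / 0.11 → 11090.9 mm.
Beam time per layer = 11090.9 / 1670 = 6.6413 s.
Per-layer time = 6.6413 + 9.61, so 16.2513 s.
Total: 1900 × 16.2513 s = 30877.47 s → 8.58 hours.

8.58 hours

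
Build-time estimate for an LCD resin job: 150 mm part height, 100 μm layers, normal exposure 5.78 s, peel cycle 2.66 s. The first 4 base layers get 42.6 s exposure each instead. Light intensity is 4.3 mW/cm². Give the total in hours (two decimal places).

Layers = ⌈150/0.1⌉ = 1500.
Base layers = 4 × (42.6 + 2.66) = 181.04 s.
Normal layers = 1496 × (5.78 + 2.66) = 12626.24 s.
Sum: 181.04 + 12626.24 = 12807.28 s → 3.56 hours.

3.56 hours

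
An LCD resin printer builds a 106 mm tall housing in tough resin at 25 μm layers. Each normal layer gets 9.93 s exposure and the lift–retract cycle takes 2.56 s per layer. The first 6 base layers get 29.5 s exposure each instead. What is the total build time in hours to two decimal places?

Number of layers: 106 / 0.025 → 4240 (rounded up).
Base layers: 6 × (29.5 + 2.56) → 192.36 s.
Remaining layers = 4234 × (9.93 + 2.56) = 52882.66 s.
Total = 192.36 + 52882.66 = 53075.02 s = 14.74 hours.

14.74 hours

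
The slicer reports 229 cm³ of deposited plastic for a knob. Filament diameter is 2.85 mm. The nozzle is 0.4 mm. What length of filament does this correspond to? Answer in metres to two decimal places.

A = π r² = π × 1.425² = 6.3794 mm².
L = 229000 mm³ / 6.3794 mm² = 35896.79 mm, i.e. 35.90 m.

35.90 m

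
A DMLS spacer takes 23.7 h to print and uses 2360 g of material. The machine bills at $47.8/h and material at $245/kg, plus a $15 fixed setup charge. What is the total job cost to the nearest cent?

Time charge: 47.8 × 23.7 → $1132.86.
Feedstock cost = 245 × 2360/1000 = $578.20.
Total = 1132.86 + 578.20 + 15 = $1726.06.

$1726.06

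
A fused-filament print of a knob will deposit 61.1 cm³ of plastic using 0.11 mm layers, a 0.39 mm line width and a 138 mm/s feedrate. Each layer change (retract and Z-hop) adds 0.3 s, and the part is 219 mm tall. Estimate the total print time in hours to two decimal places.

3.03 hours

Line area = 0.11 × 0.39 = 0.0429 mm².
Total extruded path = 61100/0.0429 = 1424242.4 mm.
Time extruding = 1424242.4 / 138, so 10320.6 s.
Layer count = ceil(219 / 0.11) = 1991.
Z-hop total = 1991 × 0.3, so 597.3 s.
Altogether 10320.6 + 597.3 = 10917.9 s, i.e. 3.03 hours.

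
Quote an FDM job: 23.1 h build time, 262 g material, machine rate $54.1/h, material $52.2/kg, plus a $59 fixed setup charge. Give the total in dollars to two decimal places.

Machine-time cost: 54.1 × 23.1 → $1249.71.
Material charge: 52.2 × 262/1000 → $13.6764.
Total = 1249.71 + 13.6764 + 59 = 1322.3864 ≈ $1322.39.

$1322.39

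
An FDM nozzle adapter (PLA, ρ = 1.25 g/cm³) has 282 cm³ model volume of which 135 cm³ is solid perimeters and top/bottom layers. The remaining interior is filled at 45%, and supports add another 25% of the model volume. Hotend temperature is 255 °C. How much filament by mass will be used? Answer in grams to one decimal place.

Interior volume = 282 − 135, so 147 cm³.
Infill deposited = 0.45 × 147 = 66.15 cm³.
Support = 0.25 × 282 = 70.5 cm³.
Total extruded: 135 + 66.15 + 70.5 → 271.65 cm³.
Mass: 271.65 × 1.25 → 339.5625 g.

339.6 g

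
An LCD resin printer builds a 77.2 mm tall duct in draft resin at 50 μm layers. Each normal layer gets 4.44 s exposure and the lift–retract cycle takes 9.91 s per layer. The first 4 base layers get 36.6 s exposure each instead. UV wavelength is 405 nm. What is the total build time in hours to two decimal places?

6.19 hours

Layer count = ceil(77.2 / 0.05) = 1544.
Base layers = 4 × (36.6 + 9.91) = 186.04 s.
Remaining layers = 1540 × (4.44 + 9.91) = 22099 s.
Total = 186.04 + 22099 = 22285.04 s = 6.19 hours.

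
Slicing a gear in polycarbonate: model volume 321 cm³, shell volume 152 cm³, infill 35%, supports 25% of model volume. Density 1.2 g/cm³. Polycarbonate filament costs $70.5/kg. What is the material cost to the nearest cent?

$24.65

Infill region: 321 − 152 → 169 cm³.
Deposited infill: 0.35 × 169 → 59.15 cm³.
Support = 0.25 × 321, so 80.25 cm³.
Total printed volume = 152 + 59.15 + 80.25, so 291.4 cm³.
Mass = 291.4 × 1.2, so 349.68 g.
Cost = 349.68 g / 1000 × $70.5/kg = $24.65.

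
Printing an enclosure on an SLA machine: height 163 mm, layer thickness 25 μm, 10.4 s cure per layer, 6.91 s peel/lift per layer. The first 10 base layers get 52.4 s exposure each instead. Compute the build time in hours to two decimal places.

Layers = ⌈163/0.025⌉ = 6520.
Base layers = 10 × (52.4 + 6.91), so 593.1 s.
Normal layers = 6510 × (10.4 + 6.91) = 112688.1 s.
Total = 593.1 + 112688.1 = 113281.2 s = 31.47 hours.

31.47 hours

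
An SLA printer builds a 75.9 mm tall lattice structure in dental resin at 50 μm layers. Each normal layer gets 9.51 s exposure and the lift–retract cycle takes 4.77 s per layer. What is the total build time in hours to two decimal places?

Layers = ⌈75.9/0.05⌉ = 1518.
Each layer takes = 9.51 + 4.77 = 14.28 s.
Total = 1518 × 14.28 = 21677.04 s = 6.02 hours.

6.02 hours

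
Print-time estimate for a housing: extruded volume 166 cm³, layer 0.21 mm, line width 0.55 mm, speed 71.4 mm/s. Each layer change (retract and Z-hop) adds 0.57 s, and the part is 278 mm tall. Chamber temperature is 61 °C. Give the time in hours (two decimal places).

Line area = 0.21 × 0.55 = 0.1155 mm².
Total extruded path = 166000/0.1155 = 1437229.4 mm.
Print-move time = 1437229.4 / 71.4 = 20129.3 s.
Layers = ⌈278/0.21⌉ = 1324.
Layer-change overhead = 1324 × 0.57, so 754.68 s.
Altogether 20129.3 + 754.68 = 20883.98 s, i.e. 5.80 hours.

5.80 hours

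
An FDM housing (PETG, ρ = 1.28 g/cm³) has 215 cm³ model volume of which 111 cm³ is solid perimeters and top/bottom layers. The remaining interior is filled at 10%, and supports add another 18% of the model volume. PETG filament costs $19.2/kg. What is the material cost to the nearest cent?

$3.93

Interior volume = 215 − 111, so 104 cm³.
Infill volume = 0.10 × 104, so 10.4 cm³.
Support: 0.18 × 215 → 38.7 cm³.
Total printed volume = 111 + 10.4 + 38.7 = 160.1 cm³.
Mass = 160.1 × 1.28, so 204.928 g.
Cost = 204.928 g / 1000 × $19.2/kg = $3.93.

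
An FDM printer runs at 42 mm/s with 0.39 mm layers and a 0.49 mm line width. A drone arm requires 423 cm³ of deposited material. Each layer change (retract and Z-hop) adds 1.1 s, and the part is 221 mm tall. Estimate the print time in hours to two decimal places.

14.81 hours

Extrusion cross-section = 0.39 × 0.49 = 0.1911 mm².
Toolpath length = 423 cm³ / 0.1911 mm² = 423000 / 0.1911 = 2213500.8 mm.
Print-move time = 2213500.8 / 42, so 52702.4 s.
Layer count = ceil(221 / 0.39) = 567.
Layer-change overhead = 567 × 1.1 = 623.7 s.
Total = 52702.4 + 623.7 = 53326.1 s = 14.81 hours.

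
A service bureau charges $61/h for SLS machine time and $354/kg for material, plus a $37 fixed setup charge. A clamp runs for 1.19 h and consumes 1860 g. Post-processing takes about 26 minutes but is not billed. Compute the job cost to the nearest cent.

$768.03

Machine-time cost = 61 × 1.19, so $72.59.
Feedstock cost: 354 × 1860/1000 → $658.44.
Adding setup: 72.59 + 658.44 + 37 → $768.03.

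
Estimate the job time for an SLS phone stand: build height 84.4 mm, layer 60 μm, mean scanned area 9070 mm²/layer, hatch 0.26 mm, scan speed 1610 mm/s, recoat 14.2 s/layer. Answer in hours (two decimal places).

Layer count = ceil(84.4 / 0.06) = 1407.
Hatch length per layer: 9070 / 0.26 → 34884.6 mm.
Laser time per layer = 34884.6 / 1610, so 21.6675 s.
Layer cycle = 21.6675 + 14.2 = 35.8675 s.
Build time = 1407 × 35.8675 = 50465.5725 s = 14.02 hours.

14.02 hours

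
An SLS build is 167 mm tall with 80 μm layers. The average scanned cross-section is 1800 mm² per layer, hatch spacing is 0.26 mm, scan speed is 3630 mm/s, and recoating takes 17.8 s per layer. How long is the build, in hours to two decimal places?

Layer count = ceil(167 / 0.08) = 2088.
Scan path per layer = 1800 / 0.26, so 6923.1 mm.
Per-layer scan time = 6923.1 / 3630, so 1.9072 s.
Layer cycle = 1.9072 + 17.8 = 19.7072 s.
Build time = 2088 × 19.7072 = 41148.6336 s = 11.43 hours.

11.43 hours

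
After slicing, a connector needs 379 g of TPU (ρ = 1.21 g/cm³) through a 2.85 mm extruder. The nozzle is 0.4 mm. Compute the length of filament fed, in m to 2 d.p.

49.10 m

Extruded volume: 379/1.21 = 313.2231 cm³ (313223.1 mm³).
Cross-section of 2.85 mm filament: π·(2.85/2)² = 6.3794 mm².
L = V/A = 313223.1/6.3794 = 49099.15 mm → 49.10 m.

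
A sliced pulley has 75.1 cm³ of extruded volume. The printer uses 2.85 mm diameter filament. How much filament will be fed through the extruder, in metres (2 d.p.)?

11.77 m

Cross-section of 2.85 mm filament: π·(2.85/2)² = 6.3794 mm².
L = 75100 mm³ / 6.3794 mm² = 11772.27 mm, i.e. 11.77 m.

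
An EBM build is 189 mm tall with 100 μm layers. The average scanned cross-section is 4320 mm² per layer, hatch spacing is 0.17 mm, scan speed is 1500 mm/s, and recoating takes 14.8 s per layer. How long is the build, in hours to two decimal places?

Layer count = ceil(189 / 0.1) = 1890.
Hatch length per layer = 4320 / 0.17 = 25411.8 mm.
Per-layer scan time = 25411.8 / 1500 = 16.9412 s.
Time per layer = 16.9412 + 14.8 = 31.7412 s.
Build time = 1890 × 31.7412 = 59990.868 s = 16.66 hours.

16.66 hours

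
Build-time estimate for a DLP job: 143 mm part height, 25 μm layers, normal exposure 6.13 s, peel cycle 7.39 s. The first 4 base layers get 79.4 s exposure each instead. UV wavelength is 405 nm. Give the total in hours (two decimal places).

Number of layers: 143 / 0.025 → 5720 (rounded up).
Bottom layers = 4 × (79.4 + 7.39), so 347.16 s.
Normal layers = 5716 × (6.13 + 7.39) = 77280.32 s.
Sum: 347.16 + 77280.32 = 77627.48 s → 21.56 hours.

21.56 hours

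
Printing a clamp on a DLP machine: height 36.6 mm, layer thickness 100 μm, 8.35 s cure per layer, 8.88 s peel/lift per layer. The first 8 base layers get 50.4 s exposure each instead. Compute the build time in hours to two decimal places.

Layers = ⌈36.6/0.1⌉ = 366.
Burn-in layers: 8 × (50.4 + 8.88) → 474.24 s.
Remaining layers = 358 × (8.35 + 8.88), so 6168.34 s.
Sum: 474.24 + 6168.34 = 6642.58 s → 1.85 hours.

1.85 hours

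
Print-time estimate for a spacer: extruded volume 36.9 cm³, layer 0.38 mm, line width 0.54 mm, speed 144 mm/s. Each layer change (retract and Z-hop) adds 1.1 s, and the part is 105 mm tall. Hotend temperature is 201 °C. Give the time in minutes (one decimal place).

Bead cross-section = 0.38 × 0.54 = 0.2052 mm².
Toolpath length = 36.9 cm³ / 0.2052 mm² = 36900 / 0.2052 = 179824.6 mm.
Time extruding = 179824.6 / 144 = 1248.8 s.
Number of layers: 105 / 0.38 → 277 (rounded up).
Z-hop total = 277 × 1.1 = 304.7 s.
Total = 1248.8 + 304.7 = 1553.5 s = 25.9 minutes.

25.9 minutes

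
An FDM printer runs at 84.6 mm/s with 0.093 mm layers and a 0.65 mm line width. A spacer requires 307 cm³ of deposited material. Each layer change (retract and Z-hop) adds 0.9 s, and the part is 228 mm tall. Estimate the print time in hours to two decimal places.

Extrusion cross-section = 0.093 × 0.65 = 0.06045 mm².
Path length: 307000 mm³ / 0.06045 mm² → 5078577.3 mm.
Time extruding = 5078577.3 / 84.6, so 60030.5 s.
Layers = ⌈228/0.093⌉ = 2452.
Layer-change overhead = 2452 × 0.9 = 2206.8 s.
Total = 60030.5 + 2206.8 = 62237.3 s = 17.29 hours.

17.29 hours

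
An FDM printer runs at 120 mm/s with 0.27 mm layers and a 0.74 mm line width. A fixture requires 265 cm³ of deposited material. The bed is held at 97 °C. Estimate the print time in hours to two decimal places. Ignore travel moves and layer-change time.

Extrusion cross-section = 0.27 × 0.74 = 0.1998 mm².
Toolpath length = 265 cm³ / 0.1998 mm² = 265000 / 0.1998 = 1326326.3 mm.
Extrusion time = 1326326.3 / 120 = 11052.7 s.
In the requested units: 11052.7 s = 3.07 hours.

3.07 hours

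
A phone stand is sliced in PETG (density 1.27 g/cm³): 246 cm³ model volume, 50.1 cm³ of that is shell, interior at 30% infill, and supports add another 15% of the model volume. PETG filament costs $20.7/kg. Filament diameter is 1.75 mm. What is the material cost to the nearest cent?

$3.83

Interior volume: 246 − 50.1 → 195.9 cm³.
Infill deposited: 0.30 × 195.9 → 58.77 cm³.
Support = 0.15 × 246, so 36.9 cm³.
Total printed volume: 50.1 + 58.77 + 36.9 → 145.77 cm³.
Mass: 145.77 × 1.27 → 185.1279 g.
At $20.7/kg: 185.1279/1000 × 20.7 = $3.83.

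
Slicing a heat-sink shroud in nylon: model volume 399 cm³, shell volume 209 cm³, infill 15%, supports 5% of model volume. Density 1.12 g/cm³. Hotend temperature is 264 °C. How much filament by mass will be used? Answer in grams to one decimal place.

288.3 g

Infill region: 399 − 209 → 190 cm³.
Deposited infill = 0.15 × 190, so 28.5 cm³.
Support = 0.05 × 399, so 19.95 cm³.
Deposited volume: 209 + 28.5 + 19.95 → 257.45 cm³.
Mass: 257.45 × 1.12 → 288.344 g.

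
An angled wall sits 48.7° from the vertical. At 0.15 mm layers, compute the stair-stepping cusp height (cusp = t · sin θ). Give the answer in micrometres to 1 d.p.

112.7 μm

Cusp = layer height × sin(48.7°) = 0.15 × 0.7513 = 0.112695 mm = 112.7 μm.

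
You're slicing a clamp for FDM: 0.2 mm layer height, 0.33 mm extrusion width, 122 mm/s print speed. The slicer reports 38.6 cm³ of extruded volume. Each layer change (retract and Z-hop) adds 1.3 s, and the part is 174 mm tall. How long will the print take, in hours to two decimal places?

1.65 hours

Extrusion cross-section = 0.2 × 0.33 = 0.066 mm².
Path length: 38600 mm³ / 0.066 mm² → 584848.5 mm.
Extrusion time = 584848.5 / 122, so 4793.8 s.
Layer count = ceil(174 / 0.2) = 870.
Non-print overhead = 870 × 1.3, so 1131 s.
Altogether 4793.8 + 1131 = 5924.8 s, i.e. 1.65 hours.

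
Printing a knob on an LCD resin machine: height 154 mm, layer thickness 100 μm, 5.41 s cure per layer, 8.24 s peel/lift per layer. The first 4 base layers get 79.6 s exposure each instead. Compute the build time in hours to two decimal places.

5.92 hours

Layers = ⌈154/0.1⌉ = 1540.
Burn-in layers = 4 × (79.6 + 8.24) = 351.36 s.
Remaining layers = 1536 × (5.41 + 8.24) = 20966.4 s.
Total = 351.36 + 20966.4 = 21317.76 s = 5.92 hours.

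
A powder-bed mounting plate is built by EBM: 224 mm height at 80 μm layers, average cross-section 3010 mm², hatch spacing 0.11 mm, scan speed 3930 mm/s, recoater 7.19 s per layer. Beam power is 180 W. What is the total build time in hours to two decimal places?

Layer count = ceil(224 / 0.08) = 2800.
Hatch length per layer = 3010 / 0.11 = 27363.6 mm.
Per-layer scan time = 27363.6 / 3930, so 6.9627 s.
Layer cycle = 6.9627 + 7.19 = 14.1527 s.
Build time = 2800 × 14.1527 = 39627.56 s = 11.01 hours.

11.01 hours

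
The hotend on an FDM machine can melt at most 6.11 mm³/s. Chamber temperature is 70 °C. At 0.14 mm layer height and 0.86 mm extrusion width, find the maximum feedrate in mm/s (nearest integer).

A = 0.14 × 0.86 = 0.1204 mm².
Max speed = 6.11 / 0.1204 = 50.75 ≈ 51 mm/s.

51 mm/s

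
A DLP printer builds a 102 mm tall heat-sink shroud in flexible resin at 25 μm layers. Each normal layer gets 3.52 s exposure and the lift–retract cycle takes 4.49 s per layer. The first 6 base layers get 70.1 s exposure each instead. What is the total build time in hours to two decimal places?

Layers = ⌈102/0.025⌉ = 4080.
Bottom layers: 6 × (70.1 + 4.49) → 447.54 s.
Regular layers = 4074 × (3.52 + 4.49), so 32632.74 s.
Sum: 447.54 + 32632.74 = 33080.28 s → 9.19 hours.

9.19 hours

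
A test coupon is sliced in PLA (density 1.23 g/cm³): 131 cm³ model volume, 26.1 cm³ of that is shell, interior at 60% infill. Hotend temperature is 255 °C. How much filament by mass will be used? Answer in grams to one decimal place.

Volume inside the shell: 131 − 26.1 → 104.9 cm³.
Infill deposited = 0.60 × 104.9, so 62.94 cm³.
Total extruded: 26.1 + 62.94 → 89.04 cm³.
Mass: 89.04 × 1.23 → 109.5192 g.

109.5 g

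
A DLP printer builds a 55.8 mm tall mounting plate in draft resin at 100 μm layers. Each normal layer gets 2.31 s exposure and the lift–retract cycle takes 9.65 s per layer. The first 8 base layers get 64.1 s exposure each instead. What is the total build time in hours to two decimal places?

Layer count = ceil(55.8 / 0.1) = 558.
Burn-in layers: 8 × (64.1 + 9.65) → 590 s.
Normal layers = 550 × (2.31 + 9.65) = 6578 s.
Total = 590 + 6578 = 7168 s = 1.99 hours.

1.99 hours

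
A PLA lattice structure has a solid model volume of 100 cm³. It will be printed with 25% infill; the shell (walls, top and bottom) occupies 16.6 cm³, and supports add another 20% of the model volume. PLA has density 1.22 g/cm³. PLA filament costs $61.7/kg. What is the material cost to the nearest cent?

Infill region = 100 − 16.6, so 83.4 cm³.
Infill volume: 0.25 × 83.4 → 20.85 cm³.
Support = 0.20 × 100 = 20 cm³.
Deposited volume: 16.6 + 20.85 + 20 → 57.45 cm³.
Mass: 57.45 × 1.22 → 70.089 g.
At $61.7/kg: 70.089/1000 × 61.7 = $4.32.

$4.32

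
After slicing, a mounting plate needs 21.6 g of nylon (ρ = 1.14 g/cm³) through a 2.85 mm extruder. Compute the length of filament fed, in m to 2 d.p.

2.97 m

Volume = 21.6 g / 1.14 g·cm⁻³ = 18.9474 cm³ = 18947.4 mm³.
Filament cross-section = π × (2.85/2)² = 6.3794 mm².
L = V/A = 18947.4/6.3794 = 2970.09 mm → 2.97 m.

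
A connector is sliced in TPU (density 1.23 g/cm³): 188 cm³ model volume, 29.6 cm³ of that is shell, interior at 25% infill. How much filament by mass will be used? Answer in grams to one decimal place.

85.1 g

Interior volume: 188 − 29.6 → 158.4 cm³.
Infill volume = 0.25 × 158.4, so 39.6 cm³.
Total extruded: 29.6 + 39.6 → 69.2 cm³.
Mass: 69.2 × 1.23 → 85.116 g.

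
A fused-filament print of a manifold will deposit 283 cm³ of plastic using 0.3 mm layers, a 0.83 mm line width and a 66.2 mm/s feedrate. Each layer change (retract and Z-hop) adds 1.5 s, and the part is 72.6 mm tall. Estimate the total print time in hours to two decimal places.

Bead cross-section = 0.3 × 0.83, so 0.249 mm².
Total extruded path = 283000/0.249 = 1136546.2 mm.
Time extruding = 1136546.2 / 66.2, so 17168.4 s.
Number of layers: 72.6 / 0.3 → 242 (rounded up).
Z-hop total = 242 × 1.5 = 363 s.
Total = 17168.4 + 363 = 17531.4 s = 4.87 hours.

4.87 hours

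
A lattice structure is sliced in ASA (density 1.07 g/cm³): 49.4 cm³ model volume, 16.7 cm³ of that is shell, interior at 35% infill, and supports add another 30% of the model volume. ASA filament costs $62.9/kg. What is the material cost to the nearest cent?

Interior volume = 49.4 − 16.7, so 32.7 cm³.
Infill deposited: 0.35 × 32.7 → 11.445 cm³.
Support = 0.30 × 49.4, so 14.82 cm³.
Total printed volume: 16.7 + 11.445 + 14.82 → 42.965 cm³.
Mass = 42.965 × 1.07 = 45.97255 g.
Cost = 45.97255 g / 1000 × $62.9/kg = $2.89.

$2.89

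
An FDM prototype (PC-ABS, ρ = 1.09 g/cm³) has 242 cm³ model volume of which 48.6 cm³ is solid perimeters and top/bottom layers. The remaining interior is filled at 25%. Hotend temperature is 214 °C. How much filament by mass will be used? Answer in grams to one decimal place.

105.7 g

Interior volume: 242 − 48.6 → 193.4 cm³.
Infill deposited = 0.25 × 193.4 = 48.35 cm³.
Total printed volume = 48.6 + 48.35, so 96.95 cm³.
Mass = 96.95 × 1.09 = 105.6755 g.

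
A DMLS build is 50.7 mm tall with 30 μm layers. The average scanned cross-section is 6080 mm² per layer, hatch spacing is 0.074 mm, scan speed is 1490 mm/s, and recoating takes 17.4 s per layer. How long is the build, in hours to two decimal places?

34.05 hours

Layers = ⌈50.7/0.03⌉ = 1690.
Per-layer scan distance: 6080 / 0.074 → 82162.2 mm.
Laser time per layer = 82162.2 / 1490 = 55.1424 s.
Layer cycle = 55.1424 + 17.4, so 72.5424 s.
1690 layers × 72.5424 s/layer = 122596.656 s, i.e. 34.05 hours.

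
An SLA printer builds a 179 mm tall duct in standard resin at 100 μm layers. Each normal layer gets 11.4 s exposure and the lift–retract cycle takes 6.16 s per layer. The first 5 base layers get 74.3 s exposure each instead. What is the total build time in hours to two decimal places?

Layers = ⌈179/0.1⌉ = 1790.
Bottom layers: 5 × (74.3 + 6.16) → 402.3 s.
Regular layers = 1785 × (11.4 + 6.16), so 31344.6 s.
Sum: 402.3 + 31344.6 = 31746.9 s → 8.82 hours.

8.82 hours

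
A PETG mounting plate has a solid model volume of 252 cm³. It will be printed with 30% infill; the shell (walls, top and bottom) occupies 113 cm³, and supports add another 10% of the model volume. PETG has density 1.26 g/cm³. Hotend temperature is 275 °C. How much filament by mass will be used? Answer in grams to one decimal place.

226.7 g

Volume inside the shell = 252 − 113 = 139 cm³.
Deposited infill = 0.30 × 139 = 41.7 cm³.
Support: 0.10 × 252 → 25.2 cm³.
Total printed volume = 113 + 41.7 + 25.2 = 179.9 cm³.
Mass = 179.9 × 1.26 = 226.674 g.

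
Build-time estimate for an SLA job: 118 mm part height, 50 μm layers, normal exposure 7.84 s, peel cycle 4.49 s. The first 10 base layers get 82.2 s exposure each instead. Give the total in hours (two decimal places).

8.29 hours

Layers = ⌈118/0.05⌉ = 2360.
Bottom layers = 10 × (82.2 + 4.49) = 866.9 s.
Regular layers: 2350 × (7.84 + 4.49) → 28975.5 s.
Sum: 866.9 + 28975.5 = 29842.4 s → 8.29 hours.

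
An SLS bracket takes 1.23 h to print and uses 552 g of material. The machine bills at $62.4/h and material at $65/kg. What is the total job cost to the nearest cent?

$112.63

Machine-time cost: 62.4 × 1.23 → $76.752.
Material charge = 65 × 552/1000, so $35.88.
Total = 76.752 + 35.88 = 112.632 ≈ $112.63.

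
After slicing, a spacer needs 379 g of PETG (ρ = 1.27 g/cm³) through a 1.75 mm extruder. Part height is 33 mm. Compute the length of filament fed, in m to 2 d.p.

124.07 m

Volume = 379 g / 1.27 g·cm⁻³ = 298.4252 cm³ = 298425.2 mm³.
Filament cross-section = π × (1.75/2)² = 2.4053 mm².
Length = 298425.2 / 2.4053 = 124069.85 mm = 124.07 m.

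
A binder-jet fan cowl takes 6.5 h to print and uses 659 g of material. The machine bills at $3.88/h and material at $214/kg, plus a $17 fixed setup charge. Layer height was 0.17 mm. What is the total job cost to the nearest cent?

$183.25

Machine-time cost = 3.88 × 6.5 = $25.22.
Feedstock cost = 214 × 659/1000 = $141.026.
Adding setup: 25.22 + 141.026 + 17 → 183.246 ≈ $183.25.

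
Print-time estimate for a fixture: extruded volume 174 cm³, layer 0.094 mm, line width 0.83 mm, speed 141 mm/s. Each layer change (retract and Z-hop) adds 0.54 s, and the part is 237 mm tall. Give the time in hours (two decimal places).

Extrusion cross-section = 0.094 × 0.83 = 0.07802 mm².
Toolpath length = 174 cm³ / 0.07802 mm² = 174000 / 0.07802 = 2230197.4 mm.
Print-move time: 2230197.4 / 141 → 15817 s.
Layer count = ceil(237 / 0.094) = 2522.
Layer-change overhead = 2522 × 0.54 = 1361.88 s.
Total = 15817 + 1361.88 = 17178.88 s = 4.77 hours.

4.77 hours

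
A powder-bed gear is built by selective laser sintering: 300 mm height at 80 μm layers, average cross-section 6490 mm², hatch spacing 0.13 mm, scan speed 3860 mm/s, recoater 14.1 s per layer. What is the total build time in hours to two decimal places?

Layers = ⌈300/0.08⌉ = 3750.
Hatch length per layer: 6490 / 0.13 → 49923.1 mm.
Scan time per layer = 49923.1 / 3860, so 12.9334 s.
Time per layer = 12.9334 + 14.1 = 27.0334 s.
3750 layers × 27.0334 s/layer = 101375.25 s, i.e. 28.16 hours.

28.16 hours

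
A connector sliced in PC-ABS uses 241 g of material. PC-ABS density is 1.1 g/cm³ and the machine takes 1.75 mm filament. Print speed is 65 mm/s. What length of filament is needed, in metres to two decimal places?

91.09 m

Volume = 241 g / 1.1 g·cm⁻³ = 219.0909 cm³ = 219090.9 mm³.
Cross-section of 1.75 mm filament: π·(1.75/2)² = 2.4053 mm².
L = V/A = 219090.9/2.4053 = 91086.73 mm → 91.09 m.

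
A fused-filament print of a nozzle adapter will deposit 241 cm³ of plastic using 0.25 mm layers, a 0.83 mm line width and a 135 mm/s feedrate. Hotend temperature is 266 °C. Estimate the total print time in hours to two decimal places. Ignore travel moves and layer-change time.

Bead cross-section = 0.25 × 0.83 = 0.2075 mm².
Total extruded path = 241000/0.2075 = 1161445.8 mm.
Extrusion time: 1161445.8 / 135 → 8603.3 s.
Converting: 8603.3 s = 2.39 hours.

2.39 hours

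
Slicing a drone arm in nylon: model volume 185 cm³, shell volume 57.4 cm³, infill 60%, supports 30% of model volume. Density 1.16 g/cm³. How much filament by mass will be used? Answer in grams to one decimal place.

219.8 g

Interior volume: 185 − 57.4 → 127.6 cm³.
Deposited infill = 0.60 × 127.6, so 76.56 cm³.
Support = 0.30 × 185, so 55.5 cm³.
Deposited volume: 57.4 + 76.56 + 55.5 → 189.46 cm³.
Mass = 189.46 × 1.16, so 219.7736 g.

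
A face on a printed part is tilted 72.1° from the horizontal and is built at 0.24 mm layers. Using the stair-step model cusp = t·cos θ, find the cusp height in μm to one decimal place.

73.8 μm

Cusp = layer height × cos(72.1°) = 0.24 × 0.3074 = 0.073776 mm = 73.8 μm.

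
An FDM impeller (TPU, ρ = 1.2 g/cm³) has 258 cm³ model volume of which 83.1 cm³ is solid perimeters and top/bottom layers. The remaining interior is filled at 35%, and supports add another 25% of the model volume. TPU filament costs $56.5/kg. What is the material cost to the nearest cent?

Infill region = 258 − 83.1 = 174.9 cm³.
Deposited infill: 0.35 × 174.9 → 61.215 cm³.
Support: 0.25 × 258 → 64.5 cm³.
Total printed volume: 83.1 + 61.215 + 64.5 → 208.815 cm³.
Mass: 208.815 × 1.2 → 250.578 g.
Cost = 250.578 g / 1000 × $56.5/kg = $14.16.

$14.16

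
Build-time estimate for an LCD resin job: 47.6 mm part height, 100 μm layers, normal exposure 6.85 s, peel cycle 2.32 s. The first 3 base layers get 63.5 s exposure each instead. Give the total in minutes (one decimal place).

Layers = ⌈47.6/0.1⌉ = 476.
Burn-in layers = 3 × (63.5 + 2.32), so 197.46 s.
Remaining layers = 473 × (6.85 + 2.32) = 4337.41 s.
Total = 197.46 + 4337.41 = 4534.87 s = 75.6 minutes.

75.6 minutes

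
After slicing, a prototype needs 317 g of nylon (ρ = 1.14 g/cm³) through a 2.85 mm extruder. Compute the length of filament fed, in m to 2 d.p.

43.59 m

Extruded volume: 317/1.14 = 278.0702 cm³ (278070.2 mm³).
Filament cross-section = π × (2.85/2)² = 6.3794 mm².
Length = 278070.2 / 6.3794 = 43588.77 mm = 43.59 m.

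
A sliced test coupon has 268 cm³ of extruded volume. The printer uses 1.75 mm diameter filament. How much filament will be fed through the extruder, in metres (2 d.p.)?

111.42 m

Cross-section of 1.75 mm filament: π·(1.75/2)² = 2.4053 mm².
Length = 268 cm³ / 2.4053 mm² = 268000 / 2.4053 = 111420.61 mm = 111.42 m.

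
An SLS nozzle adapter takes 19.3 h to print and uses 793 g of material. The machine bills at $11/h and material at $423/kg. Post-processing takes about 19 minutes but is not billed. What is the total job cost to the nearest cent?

Machine-time cost: 11 × 19.3 → $212.30.
Material cost = 423 × 793/1000 = $335.439.
Job cost: 212.30 + 335.439 = 547.739 ≈ $547.74.

$547.74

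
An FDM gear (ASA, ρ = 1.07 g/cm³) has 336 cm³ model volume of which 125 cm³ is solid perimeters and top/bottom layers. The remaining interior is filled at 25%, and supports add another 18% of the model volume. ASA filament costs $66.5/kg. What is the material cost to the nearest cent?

$16.95

Infill region = 336 − 125 = 211 cm³.
Deposited infill = 0.25 × 211, so 52.75 cm³.
Support = 0.18 × 336 = 60.48 cm³.
Total extruded = 125 + 52.75 + 60.48, so 238.23 cm³.
Mass = 238.23 × 1.07, so 254.9061 g.
At $66.5/kg: 254.9061/1000 × 66.5 = $16.95.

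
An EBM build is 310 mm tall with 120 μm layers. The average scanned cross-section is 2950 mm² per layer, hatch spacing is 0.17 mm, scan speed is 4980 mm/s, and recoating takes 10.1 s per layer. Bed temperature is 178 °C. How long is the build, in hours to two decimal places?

9.75 hours

Layer count = ceil(310 / 0.12) = 2584.
Hatch length per layer: 2950 / 0.17 → 17352.9 mm.
Per-layer scan time = 17352.9 / 4980, so 3.4845 s.
Time per layer = 3.4845 + 10.1, so 13.5845 s.
2584 layers × 13.5845 s/layer = 35102.348 s, i.e. 9.75 hours.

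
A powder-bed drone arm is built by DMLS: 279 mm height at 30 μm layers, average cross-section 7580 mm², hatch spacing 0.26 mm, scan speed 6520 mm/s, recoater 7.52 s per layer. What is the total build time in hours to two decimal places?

Number of layers: 279 / 0.03 → 9300 (rounded up).
Scan path per layer = 7580 / 0.26 = 29153.8 mm.
Laser time per layer: 29153.8 / 6520 → 4.4714 s.
Layer cycle = 4.4714 + 7.52, so 11.9914 s.
Total: 9300 × 11.9914 s = 111520.02 s → 30.98 hours.

30.98 hours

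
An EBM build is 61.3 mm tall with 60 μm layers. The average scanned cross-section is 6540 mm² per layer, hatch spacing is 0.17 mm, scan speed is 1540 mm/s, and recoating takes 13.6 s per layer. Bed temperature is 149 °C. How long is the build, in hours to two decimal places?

Layer count = ceil(61.3 / 0.06) = 1022.
Hatch length per layer = 6540 / 0.17 = 38470.6 mm.
Scan time per layer: 38470.6 / 1540 → 24.9809 s.
Per-layer time = 24.9809 + 13.6, so 38.5809 s.
1022 layers × 38.5809 s/layer = 39429.6798 s, i.e. 10.95 hours.

10.95 hours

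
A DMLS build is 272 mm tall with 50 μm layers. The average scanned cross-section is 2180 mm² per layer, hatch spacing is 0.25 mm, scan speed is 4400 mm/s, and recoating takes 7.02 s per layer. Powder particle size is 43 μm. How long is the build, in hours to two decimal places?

Number of layers: 272 / 0.05 → 5440 (rounded up).
Scan path per layer = 2180 / 0.25 = 8720 mm.
Laser time per layer = 8720 / 4400, so 1.9818 s.
Per-layer time = 1.9818 + 7.02, so 9.0018 s.
5440 layers × 9.0018 s/layer = 48969.792 s, i.e. 13.60 hours.

13.60 hours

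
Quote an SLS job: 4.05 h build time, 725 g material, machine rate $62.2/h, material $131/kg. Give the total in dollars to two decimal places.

$346.89

Time charge = 62.2 × 4.05, so $251.91.
Material cost: 131 × 725/1000 → $94.975.
Job cost: 251.91 + 94.975 = 346.885 ≈ $346.89.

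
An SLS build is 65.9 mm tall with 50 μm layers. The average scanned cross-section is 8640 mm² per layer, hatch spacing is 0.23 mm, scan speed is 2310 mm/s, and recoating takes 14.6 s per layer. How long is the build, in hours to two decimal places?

Layer count = ceil(65.9 / 0.05) = 1318.
Per-layer scan distance = 8640 / 0.23 = 37565.2 mm.
Scan time per layer = 37565.2 / 2310, so 16.262 s.
Per-layer time: 16.262 + 14.6 → 30.862 s.
Build time = 1318 × 30.862 = 40676.116 s = 11.30 hours.

11.30 hours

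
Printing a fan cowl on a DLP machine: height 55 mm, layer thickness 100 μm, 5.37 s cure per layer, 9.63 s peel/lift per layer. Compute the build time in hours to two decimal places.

2.29 hours

Number of layers: 55 / 0.1 → 550 (rounded up).
Per-layer time = 5.37 + 9.63 = 15 s.
Total = 550 × 15 = 8250 s = 2.29 hours.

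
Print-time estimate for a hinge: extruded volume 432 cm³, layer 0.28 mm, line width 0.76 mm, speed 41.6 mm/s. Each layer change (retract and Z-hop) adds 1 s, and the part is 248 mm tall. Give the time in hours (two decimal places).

13.80 hours

Line area = 0.28 × 0.76, so 0.2128 mm².
Total extruded path = 432000/0.2128 = 2030075.2 mm.
Time extruding = 2030075.2 / 41.6 = 48799.9 s.
Layer count = ceil(248 / 0.28) = 886.
Layer-change overhead = 886 × 1, so 886 s.
Altogether 48799.9 + 886 = 49685.9 s, i.e. 13.80 hours.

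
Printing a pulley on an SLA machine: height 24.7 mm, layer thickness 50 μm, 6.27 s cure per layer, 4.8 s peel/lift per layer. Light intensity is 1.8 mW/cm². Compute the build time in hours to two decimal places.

1.52 hours

Number of layers: 24.7 / 0.05 → 494 (rounded up).
Per-layer time: 6.27 + 4.8 → 11.07 s.
Build time: 494 × 11.07 s = 5468.58 s, i.e. 1.52 hours.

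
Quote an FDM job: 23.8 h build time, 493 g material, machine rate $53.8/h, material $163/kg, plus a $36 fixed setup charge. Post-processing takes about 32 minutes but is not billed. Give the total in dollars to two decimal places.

Time charge = 53.8 × 23.8 = $1280.44.
Material charge = 163 × 493/1000, so $80.359.
Total = 1280.44 + 80.359 + 36 = 1396.799 ≈ $1396.80.

$1396.80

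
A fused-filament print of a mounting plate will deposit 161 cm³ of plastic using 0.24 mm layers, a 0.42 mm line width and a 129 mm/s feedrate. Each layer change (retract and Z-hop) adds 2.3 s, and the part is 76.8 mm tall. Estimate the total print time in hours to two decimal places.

3.64 hours

Extrusion cross-section: 0.24 × 0.42 → 0.1008 mm².
Path length: 161000 mm³ / 0.1008 mm² → 1597222.2 mm.
Print-move time: 1597222.2 / 129 → 12381.6 s.
Layers = ⌈76.8/0.24⌉ = 320.
Layer-change overhead: 320 × 2.3 → 736 s.
Total = 12381.6 + 736 = 13117.6 s = 3.64 hours.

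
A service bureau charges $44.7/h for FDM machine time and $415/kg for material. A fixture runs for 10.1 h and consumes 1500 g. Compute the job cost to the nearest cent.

$1073.97

Machine cost: 44.7 × 10.1 → $451.47.
Feedstock cost: 415 × 1500/1000 → $622.50.
Total = 451.47 + 622.50 = $1073.97.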